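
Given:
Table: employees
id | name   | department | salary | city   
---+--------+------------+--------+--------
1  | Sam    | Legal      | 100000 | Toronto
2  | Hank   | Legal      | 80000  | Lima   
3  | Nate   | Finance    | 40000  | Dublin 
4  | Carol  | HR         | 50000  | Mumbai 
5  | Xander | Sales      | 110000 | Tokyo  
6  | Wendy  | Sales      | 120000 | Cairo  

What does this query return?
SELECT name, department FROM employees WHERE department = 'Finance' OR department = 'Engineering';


Filtering: department = 'Finance' OR 'Engineering'
Matching: 1 rows

1 rows:
Nate, Finance


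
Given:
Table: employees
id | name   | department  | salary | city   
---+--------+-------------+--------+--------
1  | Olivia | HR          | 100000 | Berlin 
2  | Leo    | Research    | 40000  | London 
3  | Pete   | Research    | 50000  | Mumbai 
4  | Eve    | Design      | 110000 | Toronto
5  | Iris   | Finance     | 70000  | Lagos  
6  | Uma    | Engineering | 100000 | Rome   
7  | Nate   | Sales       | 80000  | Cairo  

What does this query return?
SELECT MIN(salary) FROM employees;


Salaries: 100000, 40000, 50000, 110000, 70000, 100000, 80000
MIN = 40000

40000


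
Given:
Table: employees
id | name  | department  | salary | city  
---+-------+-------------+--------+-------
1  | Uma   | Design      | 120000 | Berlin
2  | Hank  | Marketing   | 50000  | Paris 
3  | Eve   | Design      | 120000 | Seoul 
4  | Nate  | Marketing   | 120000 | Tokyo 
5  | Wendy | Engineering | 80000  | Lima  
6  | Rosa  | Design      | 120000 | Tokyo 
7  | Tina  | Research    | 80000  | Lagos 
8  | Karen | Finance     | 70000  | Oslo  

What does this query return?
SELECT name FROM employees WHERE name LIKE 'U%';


LIKE 'U%' matches names starting with 'U'
Matching: 1

1 rows:
Uma


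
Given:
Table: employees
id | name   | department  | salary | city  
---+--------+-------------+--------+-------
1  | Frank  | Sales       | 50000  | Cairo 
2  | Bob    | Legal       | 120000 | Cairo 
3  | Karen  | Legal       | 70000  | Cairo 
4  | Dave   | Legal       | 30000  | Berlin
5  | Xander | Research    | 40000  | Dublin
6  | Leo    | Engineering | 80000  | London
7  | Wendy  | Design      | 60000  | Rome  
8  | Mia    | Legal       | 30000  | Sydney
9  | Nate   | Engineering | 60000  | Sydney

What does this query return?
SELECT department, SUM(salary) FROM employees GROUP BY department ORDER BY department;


Summing salary within each department:
  Design: 60000 = 60000
  Engineering: 80000 + 60000 = 140000
  Legal: 120000 + 70000 + 30000 + 30000 = 250000
  Research: 40000 = 40000
  Sales: 50000 = 50000


5 groups:
Design, 60000
Engineering, 140000
Legal, 250000
Research, 40000
Sales, 50000


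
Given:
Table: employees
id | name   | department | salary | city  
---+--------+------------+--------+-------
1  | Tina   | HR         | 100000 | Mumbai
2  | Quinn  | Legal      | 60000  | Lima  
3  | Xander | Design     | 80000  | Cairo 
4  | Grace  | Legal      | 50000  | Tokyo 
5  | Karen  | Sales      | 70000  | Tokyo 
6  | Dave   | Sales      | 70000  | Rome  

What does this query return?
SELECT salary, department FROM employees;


Projecting columns: salary, department

6 rows:
100000, HR
60000, Legal
80000, Design
50000, Legal
70000, Sales
70000, Sales


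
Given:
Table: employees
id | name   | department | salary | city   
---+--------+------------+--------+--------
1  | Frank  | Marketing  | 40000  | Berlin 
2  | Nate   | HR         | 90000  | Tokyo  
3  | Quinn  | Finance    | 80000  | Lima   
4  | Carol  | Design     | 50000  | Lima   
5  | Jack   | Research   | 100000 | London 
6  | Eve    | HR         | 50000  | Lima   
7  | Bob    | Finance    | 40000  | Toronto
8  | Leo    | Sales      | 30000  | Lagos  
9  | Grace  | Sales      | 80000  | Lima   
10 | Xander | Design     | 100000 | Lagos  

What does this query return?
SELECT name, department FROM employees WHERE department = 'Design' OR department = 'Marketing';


Filtering: department = 'Design' OR 'Marketing'
Matching: 3 rows

3 rows:
Frank, Marketing
Carol, Design
Xander, Design


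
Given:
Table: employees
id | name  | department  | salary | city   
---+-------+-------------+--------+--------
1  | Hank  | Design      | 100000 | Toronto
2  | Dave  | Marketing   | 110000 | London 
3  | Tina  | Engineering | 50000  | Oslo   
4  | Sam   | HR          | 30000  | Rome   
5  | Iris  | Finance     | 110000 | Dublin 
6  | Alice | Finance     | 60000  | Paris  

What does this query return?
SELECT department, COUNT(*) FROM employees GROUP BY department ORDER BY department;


Assigning each row to its department group:
  Hank -> Design
  Dave -> Marketing
  Tina -> Engineering
  Sam -> HR
  Iris -> Finance
  Alice -> Finance


5 groups:
Design, 1
Engineering, 1
Finance, 2
HR, 1
Marketing, 1


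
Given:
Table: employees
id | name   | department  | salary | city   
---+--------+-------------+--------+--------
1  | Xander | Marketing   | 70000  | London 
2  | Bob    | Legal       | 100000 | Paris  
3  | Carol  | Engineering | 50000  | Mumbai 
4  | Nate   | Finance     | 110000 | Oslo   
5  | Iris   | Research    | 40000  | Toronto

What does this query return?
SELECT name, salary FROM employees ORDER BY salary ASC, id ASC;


Sorting by salary ASC, then id ASC for ties

5 rows:
Iris, 40000
Carol, 50000
Xander, 70000
Bob, 100000
Nate, 110000


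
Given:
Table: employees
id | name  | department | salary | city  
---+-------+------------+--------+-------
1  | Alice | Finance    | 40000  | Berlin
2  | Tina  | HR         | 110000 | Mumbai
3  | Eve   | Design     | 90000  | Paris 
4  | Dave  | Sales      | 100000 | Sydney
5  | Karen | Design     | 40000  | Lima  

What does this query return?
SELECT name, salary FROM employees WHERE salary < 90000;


Filtering: salary < 90000
Matching: 2 rows

2 rows:
Alice, 40000
Karen, 40000


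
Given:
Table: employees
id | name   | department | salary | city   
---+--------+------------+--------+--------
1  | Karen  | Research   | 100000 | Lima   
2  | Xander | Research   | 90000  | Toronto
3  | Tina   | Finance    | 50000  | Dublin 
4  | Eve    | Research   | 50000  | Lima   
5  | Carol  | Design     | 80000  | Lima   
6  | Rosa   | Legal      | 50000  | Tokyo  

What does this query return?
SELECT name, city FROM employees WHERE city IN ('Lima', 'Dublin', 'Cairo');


Filtering: city IN ('Lima', 'Dublin', 'Cairo')
Matching: 4 rows

4 rows:
Karen, Lima
Tina, Dublin
Eve, Lima
Carol, Lima


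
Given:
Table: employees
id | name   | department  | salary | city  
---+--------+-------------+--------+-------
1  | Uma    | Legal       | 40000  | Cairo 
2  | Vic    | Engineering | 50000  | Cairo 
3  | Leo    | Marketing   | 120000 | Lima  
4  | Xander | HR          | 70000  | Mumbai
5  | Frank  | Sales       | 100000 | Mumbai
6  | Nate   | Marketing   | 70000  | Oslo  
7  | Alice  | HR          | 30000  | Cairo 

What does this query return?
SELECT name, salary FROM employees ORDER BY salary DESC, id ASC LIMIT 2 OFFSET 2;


Sort by salary DESC (id ASC tiebreak), then skip 2 and take 2
Rows 3 through 4

2 rows:
Xander, 70000
Nate, 70000


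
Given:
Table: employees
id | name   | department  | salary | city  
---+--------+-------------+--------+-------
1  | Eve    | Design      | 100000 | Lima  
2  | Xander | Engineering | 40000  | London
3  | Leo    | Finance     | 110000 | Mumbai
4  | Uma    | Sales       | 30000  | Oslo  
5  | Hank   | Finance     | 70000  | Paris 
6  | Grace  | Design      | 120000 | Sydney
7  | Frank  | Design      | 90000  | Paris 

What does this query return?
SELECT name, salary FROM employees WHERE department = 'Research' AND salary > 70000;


Filtering: department = 'Research' AND salary > 70000
Matching: 0 rows

Empty result set (0 rows)


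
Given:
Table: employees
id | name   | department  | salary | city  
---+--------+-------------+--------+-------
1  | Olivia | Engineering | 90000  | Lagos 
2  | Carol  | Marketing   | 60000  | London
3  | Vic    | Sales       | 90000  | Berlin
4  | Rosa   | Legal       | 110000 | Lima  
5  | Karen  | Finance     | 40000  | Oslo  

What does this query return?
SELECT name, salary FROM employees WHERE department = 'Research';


Filtering: department = 'Research'
Matching rows: 0

Empty result set (0 rows)


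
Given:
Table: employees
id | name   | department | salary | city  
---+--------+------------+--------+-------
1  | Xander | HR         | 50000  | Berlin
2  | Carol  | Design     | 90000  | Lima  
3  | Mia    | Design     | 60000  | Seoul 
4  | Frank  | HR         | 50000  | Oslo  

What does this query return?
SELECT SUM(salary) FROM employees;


SUM(salary) = 50000 + 90000 + 60000 + 50000 = 250000

250000


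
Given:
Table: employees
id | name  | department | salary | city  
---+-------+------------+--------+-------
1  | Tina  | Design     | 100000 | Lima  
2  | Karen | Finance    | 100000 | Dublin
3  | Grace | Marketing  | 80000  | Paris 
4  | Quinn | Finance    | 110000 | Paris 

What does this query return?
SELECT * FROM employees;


SELECT * returns all 4 rows with all columns

4 rows:
1, Tina, Design, 100000, Lima
2, Karen, Finance, 100000, Dublin
3, Grace, Marketing, 80000, Paris
4, Quinn, Finance, 110000, Paris


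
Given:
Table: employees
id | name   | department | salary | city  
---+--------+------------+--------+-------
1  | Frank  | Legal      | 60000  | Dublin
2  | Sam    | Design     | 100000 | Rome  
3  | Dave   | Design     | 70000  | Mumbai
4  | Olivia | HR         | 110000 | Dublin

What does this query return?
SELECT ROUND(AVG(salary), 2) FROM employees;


SUM(salary) = 340000
COUNT = 4
ROUND(AVG, 2) = ROUND(340000 / 4, 2) = 85000.0

85000.0


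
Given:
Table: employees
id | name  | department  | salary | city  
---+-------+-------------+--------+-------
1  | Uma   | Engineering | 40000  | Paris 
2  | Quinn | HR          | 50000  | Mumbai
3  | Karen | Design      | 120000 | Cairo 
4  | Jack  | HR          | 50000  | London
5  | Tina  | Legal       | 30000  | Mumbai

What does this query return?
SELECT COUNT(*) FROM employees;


COUNT(*) counts all rows

5


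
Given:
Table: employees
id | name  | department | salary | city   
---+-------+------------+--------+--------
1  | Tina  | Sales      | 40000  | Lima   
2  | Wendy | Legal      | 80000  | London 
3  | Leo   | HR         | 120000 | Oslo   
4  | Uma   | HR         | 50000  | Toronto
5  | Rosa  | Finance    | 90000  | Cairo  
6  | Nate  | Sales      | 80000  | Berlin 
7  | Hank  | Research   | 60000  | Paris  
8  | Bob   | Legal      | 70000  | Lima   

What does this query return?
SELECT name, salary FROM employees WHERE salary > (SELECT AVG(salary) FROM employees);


Subquery: AVG(salary) = 73750.0
Filtering: salary > 73750.0
  Wendy (80000) -> MATCH
  Leo (120000) -> MATCH
  Rosa (90000) -> MATCH
  Nate (80000) -> MATCH


4 rows:
Wendy, 80000
Leo, 120000
Rosa, 90000
Nate, 80000


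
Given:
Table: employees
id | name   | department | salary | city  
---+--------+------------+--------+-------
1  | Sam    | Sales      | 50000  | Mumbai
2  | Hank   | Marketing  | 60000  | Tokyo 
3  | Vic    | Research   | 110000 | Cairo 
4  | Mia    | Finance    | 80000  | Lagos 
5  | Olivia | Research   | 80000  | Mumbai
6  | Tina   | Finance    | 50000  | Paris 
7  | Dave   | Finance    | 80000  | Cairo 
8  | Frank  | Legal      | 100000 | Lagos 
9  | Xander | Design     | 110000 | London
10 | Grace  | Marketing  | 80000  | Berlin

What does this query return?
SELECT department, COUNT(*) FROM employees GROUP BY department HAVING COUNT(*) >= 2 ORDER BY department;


Groups with count >= 2:
  Finance: 3 -> PASS
  Marketing: 2 -> PASS
  Research: 2 -> PASS
  Design: 1 -> filtered out
  Legal: 1 -> filtered out
  Sales: 1 -> filtered out


3 groups:
Finance, 3
Marketing, 2
Research, 2


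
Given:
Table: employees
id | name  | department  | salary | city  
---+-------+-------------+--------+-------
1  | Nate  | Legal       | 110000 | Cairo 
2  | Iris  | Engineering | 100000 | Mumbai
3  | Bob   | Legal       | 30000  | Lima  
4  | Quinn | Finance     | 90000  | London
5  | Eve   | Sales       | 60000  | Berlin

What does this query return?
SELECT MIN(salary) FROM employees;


Salaries: 110000, 100000, 30000, 90000, 60000
MIN = 30000

30000


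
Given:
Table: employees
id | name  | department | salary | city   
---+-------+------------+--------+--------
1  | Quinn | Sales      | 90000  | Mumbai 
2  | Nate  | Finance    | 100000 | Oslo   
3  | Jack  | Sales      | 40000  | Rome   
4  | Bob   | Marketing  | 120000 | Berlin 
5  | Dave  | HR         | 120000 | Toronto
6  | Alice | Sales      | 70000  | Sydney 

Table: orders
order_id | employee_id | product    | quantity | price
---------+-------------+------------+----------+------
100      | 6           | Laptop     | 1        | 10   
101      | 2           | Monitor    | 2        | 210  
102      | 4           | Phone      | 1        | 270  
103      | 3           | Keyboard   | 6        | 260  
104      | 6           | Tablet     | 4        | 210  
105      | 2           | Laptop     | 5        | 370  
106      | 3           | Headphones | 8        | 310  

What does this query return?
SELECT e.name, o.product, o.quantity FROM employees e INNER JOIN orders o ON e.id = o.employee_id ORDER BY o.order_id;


Joining employees.id = orders.employee_id:
  employee Alice (id=6) -> order Laptop
  employee Nate (id=2) -> order Monitor
  employee Bob (id=4) -> order Phone
  employee Jack (id=3) -> order Keyboard
  employee Alice (id=6) -> order Tablet
  employee Nate (id=2) -> order Laptop
  employee Jack (id=3) -> order Headphones


7 rows:
Alice, Laptop, 1
Nate, Monitor, 2
Bob, Phone, 1
Jack, Keyboard, 6
Alice, Tablet, 4
Nate, Laptop, 5
Jack, Headphones, 8


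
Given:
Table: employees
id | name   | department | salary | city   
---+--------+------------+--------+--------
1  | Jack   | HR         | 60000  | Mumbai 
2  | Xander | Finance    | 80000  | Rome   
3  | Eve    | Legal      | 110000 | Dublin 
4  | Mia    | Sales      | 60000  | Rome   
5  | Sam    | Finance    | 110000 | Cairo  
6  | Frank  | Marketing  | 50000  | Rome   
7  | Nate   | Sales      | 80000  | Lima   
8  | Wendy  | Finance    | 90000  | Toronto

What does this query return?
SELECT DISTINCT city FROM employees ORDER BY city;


All 'city' values (row order): Mumbai, Rome, Dublin, Rome, Cairo, Rome, Lima, Toronto
Removing duplicates leaves 6 unique value(s).

6 values:
Cairo
Dublin
Lima
Mumbai
Rome
Toronto


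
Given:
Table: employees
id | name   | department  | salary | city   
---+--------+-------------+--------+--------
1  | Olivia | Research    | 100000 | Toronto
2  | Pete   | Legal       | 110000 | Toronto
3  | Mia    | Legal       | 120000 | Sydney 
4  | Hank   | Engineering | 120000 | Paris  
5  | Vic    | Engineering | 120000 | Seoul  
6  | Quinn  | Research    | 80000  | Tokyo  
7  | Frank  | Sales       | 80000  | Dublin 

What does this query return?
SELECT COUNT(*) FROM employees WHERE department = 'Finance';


Counting rows where department = 'Finance'


0


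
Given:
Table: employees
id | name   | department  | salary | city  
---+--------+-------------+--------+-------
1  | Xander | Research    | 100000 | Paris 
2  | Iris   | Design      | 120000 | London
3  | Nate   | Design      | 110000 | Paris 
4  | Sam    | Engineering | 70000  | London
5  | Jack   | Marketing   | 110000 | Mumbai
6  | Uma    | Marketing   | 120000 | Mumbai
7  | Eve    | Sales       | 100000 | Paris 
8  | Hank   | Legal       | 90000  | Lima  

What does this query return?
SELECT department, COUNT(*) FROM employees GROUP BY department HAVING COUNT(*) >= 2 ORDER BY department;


Groups with count >= 2:
  Design: 2 -> PASS
  Marketing: 2 -> PASS
  Engineering: 1 -> filtered out
  Legal: 1 -> filtered out
  Research: 1 -> filtered out
  Sales: 1 -> filtered out


2 groups:
Design, 2
Marketing, 2


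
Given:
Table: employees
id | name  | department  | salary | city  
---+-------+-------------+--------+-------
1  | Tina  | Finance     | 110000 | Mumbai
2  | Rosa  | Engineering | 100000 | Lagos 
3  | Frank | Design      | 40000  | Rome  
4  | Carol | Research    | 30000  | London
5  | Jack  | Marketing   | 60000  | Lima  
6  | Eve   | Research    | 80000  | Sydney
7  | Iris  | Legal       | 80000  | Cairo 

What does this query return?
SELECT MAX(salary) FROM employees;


Salaries: 110000, 100000, 40000, 30000, 60000, 80000, 80000
MAX = 110000

110000


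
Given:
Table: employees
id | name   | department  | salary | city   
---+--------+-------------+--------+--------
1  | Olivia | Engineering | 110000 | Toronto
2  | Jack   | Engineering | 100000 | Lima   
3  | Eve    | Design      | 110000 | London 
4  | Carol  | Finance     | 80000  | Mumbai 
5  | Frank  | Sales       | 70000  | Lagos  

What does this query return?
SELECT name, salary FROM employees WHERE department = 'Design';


Filtering: department = 'Design'
Matching rows: 1

1 rows:
Eve, 110000


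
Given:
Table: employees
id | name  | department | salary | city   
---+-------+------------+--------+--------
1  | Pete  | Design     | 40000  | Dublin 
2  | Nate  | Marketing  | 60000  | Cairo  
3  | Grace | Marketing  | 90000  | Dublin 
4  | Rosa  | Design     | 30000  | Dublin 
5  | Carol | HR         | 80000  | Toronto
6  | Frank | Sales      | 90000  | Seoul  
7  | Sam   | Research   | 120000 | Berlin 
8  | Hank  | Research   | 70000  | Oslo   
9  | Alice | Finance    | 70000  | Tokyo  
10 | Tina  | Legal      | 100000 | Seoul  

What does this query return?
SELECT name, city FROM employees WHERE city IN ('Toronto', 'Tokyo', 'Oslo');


Filtering: city IN ('Toronto', 'Tokyo', 'Oslo')
Matching: 3 rows

3 rows:
Carol, Toronto
Hank, Oslo
Alice, Tokyo


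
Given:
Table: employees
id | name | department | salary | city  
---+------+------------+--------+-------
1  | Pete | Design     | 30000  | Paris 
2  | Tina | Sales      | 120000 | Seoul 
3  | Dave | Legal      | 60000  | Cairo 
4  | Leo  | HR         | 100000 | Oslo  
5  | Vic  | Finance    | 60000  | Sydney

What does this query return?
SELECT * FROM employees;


SELECT * returns all 5 rows with all columns

5 rows:
1, Pete, Design, 30000, Paris
2, Tina, Sales, 120000, Seoul
3, Dave, Legal, 60000, Cairo
4, Leo, HR, 100000, Oslo
5, Vic, Finance, 60000, Sydney


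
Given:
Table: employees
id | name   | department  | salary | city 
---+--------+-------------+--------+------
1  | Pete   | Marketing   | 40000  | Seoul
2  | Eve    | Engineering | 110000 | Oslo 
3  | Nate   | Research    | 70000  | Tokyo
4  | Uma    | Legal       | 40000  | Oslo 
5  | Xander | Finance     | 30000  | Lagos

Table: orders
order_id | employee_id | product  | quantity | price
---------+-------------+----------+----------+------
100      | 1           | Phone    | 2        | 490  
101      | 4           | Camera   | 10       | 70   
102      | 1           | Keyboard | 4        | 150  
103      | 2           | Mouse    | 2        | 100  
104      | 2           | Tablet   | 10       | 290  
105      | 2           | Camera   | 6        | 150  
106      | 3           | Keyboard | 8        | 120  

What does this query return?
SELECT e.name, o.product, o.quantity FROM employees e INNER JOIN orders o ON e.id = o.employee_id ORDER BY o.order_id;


Joining employees.id = orders.employee_id:
  employee Pete (id=1) -> order Phone
  employee Uma (id=4) -> order Camera
  employee Pete (id=1) -> order Keyboard
  employee Eve (id=2) -> order Mouse
  employee Eve (id=2) -> order Tablet
  employee Eve (id=2) -> order Camera
  employee Nate (id=3) -> order Keyboard


7 rows:
Pete, Phone, 2
Uma, Camera, 10
Pete, Keyboard, 4
Eve, Mouse, 2
Eve, Tablet, 10
Eve, Camera, 6
Nate, Keyboard, 8


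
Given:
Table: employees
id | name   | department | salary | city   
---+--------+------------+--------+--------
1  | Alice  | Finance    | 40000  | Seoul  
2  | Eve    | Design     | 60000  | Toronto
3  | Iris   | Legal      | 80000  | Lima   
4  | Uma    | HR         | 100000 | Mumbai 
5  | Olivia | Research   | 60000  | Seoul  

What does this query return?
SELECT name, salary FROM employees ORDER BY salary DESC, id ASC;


Sorting by salary DESC, then id ASC for ties

5 rows:
Uma, 100000
Iris, 80000
Eve, 60000
Olivia, 60000
Alice, 40000


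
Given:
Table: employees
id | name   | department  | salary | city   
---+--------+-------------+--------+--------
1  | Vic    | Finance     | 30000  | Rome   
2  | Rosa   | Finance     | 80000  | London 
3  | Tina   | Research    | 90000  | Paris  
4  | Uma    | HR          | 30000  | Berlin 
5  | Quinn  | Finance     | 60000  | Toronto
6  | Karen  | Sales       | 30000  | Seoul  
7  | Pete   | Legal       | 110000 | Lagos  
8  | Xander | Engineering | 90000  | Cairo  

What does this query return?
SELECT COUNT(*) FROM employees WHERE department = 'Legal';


Counting rows where department = 'Legal'
  Pete -> MATCH


1


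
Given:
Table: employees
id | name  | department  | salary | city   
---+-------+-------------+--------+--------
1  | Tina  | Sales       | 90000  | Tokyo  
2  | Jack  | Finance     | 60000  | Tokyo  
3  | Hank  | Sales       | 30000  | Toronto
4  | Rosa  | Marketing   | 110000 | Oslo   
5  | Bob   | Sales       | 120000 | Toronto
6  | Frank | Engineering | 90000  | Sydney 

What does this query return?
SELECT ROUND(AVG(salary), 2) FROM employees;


SUM(salary) = 500000
COUNT = 6
ROUND(AVG, 2) = ROUND(500000 / 6, 2) = 83333.33

83333.33


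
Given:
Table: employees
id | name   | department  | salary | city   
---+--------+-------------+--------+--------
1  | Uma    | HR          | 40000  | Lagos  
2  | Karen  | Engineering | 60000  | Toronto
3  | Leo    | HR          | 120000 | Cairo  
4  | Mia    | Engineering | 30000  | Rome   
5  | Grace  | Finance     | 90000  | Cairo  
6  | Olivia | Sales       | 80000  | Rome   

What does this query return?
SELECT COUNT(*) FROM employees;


COUNT(*) counts all rows

6


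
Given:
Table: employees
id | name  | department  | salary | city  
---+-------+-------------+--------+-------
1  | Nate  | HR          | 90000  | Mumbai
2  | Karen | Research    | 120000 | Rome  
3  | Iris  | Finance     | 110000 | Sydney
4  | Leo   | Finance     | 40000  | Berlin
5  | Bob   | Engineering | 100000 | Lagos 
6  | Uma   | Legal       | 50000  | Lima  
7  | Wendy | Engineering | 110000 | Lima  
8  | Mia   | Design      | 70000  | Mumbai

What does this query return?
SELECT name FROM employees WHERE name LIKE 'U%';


LIKE 'U%' matches names starting with 'U'
Matching: 1

1 rows:
Uma


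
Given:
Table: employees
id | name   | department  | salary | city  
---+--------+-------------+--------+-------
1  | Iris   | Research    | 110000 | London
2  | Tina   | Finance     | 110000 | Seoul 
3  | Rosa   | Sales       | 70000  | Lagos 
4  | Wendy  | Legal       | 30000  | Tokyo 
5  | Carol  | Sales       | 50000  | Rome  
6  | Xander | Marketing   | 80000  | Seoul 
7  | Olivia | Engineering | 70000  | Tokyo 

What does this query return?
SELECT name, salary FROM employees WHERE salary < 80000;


Filtering: salary < 80000
Matching: 4 rows

4 rows:
Rosa, 70000
Wendy, 30000
Carol, 50000
Olivia, 70000


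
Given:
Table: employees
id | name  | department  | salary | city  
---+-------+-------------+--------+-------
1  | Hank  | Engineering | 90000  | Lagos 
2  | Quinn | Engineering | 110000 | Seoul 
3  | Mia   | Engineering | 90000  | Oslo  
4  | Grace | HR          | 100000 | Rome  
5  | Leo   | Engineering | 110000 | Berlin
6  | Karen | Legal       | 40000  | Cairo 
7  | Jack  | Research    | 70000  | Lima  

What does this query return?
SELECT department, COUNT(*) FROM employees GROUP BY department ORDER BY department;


Assigning each row to its department group:
  Hank -> Engineering
  Quinn -> Engineering
  Mia -> Engineering
  Grace -> HR
  Leo -> Engineering
  Karen -> Legal
  Jack -> Research


4 groups:
Engineering, 4
HR, 1
Legal, 1
Research, 1


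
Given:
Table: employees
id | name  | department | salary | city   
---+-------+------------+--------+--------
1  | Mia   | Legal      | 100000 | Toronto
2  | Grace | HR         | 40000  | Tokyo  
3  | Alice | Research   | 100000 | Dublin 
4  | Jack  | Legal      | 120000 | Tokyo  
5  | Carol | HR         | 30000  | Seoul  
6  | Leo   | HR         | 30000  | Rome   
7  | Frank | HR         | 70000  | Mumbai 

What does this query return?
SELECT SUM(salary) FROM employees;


SUM(salary) = 100000 + 40000 + 100000 + 120000 + 30000 + 30000 + 70000 = 490000

490000


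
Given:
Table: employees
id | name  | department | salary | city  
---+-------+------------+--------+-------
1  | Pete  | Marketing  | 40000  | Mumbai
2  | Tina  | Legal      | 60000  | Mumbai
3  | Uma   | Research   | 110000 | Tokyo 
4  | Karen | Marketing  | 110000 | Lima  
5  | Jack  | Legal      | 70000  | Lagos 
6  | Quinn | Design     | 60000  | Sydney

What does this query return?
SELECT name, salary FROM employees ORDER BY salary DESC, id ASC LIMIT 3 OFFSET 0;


Sort by salary DESC (id ASC tiebreak), then skip 0 and take 3
Rows 1 through 3

3 rows:
Uma, 110000
Karen, 110000
Jack, 70000


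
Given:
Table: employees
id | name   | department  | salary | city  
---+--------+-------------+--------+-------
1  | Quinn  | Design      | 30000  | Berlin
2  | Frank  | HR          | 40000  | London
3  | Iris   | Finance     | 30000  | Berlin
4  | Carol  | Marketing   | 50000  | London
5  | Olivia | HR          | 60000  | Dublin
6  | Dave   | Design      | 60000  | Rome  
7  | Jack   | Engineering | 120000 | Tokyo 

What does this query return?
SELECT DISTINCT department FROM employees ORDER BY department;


All 'department' values (row order): Design, HR, Finance, Marketing, HR, Design, Engineering
Removing duplicates leaves 5 unique value(s).

5 values:
Design
Engineering
Finance
HR
Marketing


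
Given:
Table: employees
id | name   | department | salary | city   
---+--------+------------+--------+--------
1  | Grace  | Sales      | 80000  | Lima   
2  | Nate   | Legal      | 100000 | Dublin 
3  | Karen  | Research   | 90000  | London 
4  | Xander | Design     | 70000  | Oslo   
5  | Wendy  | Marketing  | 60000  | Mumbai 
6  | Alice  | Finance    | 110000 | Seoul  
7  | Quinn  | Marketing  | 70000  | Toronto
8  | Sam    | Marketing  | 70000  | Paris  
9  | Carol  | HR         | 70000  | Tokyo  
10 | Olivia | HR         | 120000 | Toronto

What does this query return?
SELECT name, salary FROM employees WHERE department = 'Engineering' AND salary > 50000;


Filtering: department = 'Engineering' AND salary > 50000
Matching: 0 rows

Empty result set (0 rows)


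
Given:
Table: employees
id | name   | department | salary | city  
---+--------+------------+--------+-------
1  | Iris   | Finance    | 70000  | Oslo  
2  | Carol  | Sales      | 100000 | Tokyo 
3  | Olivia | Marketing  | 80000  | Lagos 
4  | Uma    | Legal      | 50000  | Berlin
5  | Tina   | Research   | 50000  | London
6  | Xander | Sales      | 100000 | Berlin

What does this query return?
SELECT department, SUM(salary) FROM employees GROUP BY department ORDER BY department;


Summing salary within each department:
  Finance: 70000 = 70000
  Legal: 50000 = 50000
  Marketing: 80000 = 80000
  Research: 50000 = 50000
  Sales: 100000 + 100000 = 200000


5 groups:
Finance, 70000
Legal, 50000
Marketing, 80000
Research, 50000
Sales, 200000


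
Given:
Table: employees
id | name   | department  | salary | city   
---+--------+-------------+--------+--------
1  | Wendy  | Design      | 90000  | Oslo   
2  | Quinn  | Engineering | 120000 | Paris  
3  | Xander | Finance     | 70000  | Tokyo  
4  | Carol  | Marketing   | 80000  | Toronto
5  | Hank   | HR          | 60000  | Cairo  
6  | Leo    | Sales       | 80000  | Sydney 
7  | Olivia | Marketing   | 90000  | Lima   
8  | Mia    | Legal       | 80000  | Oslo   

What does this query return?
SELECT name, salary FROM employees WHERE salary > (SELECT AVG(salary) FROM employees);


Subquery: AVG(salary) = 83750.0
Filtering: salary > 83750.0
  Wendy (90000) -> MATCH
  Quinn (120000) -> MATCH
  Olivia (90000) -> MATCH


3 rows:
Wendy, 90000
Quinn, 120000
Olivia, 90000


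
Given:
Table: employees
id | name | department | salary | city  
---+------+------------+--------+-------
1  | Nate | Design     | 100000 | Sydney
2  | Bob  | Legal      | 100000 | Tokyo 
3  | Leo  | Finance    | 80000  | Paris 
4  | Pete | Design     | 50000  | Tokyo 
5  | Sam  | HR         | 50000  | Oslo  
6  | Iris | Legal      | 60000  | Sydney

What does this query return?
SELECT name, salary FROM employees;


Projecting columns: name, salary

6 rows:
Nate, 100000
Bob, 100000
Leo, 80000
Pete, 50000
Sam, 50000
Iris, 60000


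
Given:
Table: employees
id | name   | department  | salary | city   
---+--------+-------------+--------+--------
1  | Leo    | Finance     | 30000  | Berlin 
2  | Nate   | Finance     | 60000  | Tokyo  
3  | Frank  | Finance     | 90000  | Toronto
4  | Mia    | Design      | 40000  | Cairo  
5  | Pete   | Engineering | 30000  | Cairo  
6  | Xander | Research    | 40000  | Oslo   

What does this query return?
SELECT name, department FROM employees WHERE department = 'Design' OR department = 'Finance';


Filtering: department = 'Design' OR 'Finance'
Matching: 4 rows

4 rows:
Leo, Finance
Nate, Finance
Frank, Finance
Mia, Design


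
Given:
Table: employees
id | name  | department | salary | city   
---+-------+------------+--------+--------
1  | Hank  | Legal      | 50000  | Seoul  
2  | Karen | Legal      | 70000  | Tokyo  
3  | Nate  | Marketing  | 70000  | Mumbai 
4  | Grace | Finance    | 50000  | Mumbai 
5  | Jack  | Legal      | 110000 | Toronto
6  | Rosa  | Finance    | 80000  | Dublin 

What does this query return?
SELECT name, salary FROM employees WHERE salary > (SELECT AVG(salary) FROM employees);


Subquery: AVG(salary) = 71666.67
Filtering: salary > 71666.67
  Jack (110000) -> MATCH
  Rosa (80000) -> MATCH


2 rows:
Jack, 110000
Rosa, 80000


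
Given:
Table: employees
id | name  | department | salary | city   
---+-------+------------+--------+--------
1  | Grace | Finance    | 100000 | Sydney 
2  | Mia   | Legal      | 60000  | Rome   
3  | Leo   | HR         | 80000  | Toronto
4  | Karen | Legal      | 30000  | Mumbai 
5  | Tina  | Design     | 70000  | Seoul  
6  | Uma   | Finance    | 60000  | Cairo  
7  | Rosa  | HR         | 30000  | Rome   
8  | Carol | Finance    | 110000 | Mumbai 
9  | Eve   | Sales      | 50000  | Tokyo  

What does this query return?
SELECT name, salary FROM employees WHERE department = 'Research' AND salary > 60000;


Filtering: department = 'Research' AND salary > 60000
Matching: 0 rows

Empty result set (0 rows)


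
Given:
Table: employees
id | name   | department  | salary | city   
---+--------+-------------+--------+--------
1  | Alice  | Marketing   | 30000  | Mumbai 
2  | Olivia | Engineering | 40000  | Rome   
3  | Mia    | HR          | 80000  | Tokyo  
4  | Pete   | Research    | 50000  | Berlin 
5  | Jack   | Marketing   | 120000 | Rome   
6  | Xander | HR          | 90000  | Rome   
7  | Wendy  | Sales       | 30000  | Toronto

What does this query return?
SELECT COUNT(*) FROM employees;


COUNT(*) counts all rows

7


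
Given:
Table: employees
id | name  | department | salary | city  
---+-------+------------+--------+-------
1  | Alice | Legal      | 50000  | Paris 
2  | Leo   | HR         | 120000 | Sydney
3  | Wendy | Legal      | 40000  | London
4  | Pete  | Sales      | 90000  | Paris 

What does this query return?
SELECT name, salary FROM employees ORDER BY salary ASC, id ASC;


Sorting by salary ASC, then id ASC for ties

4 rows:
Wendy, 40000
Alice, 50000
Pete, 90000
Leo, 120000


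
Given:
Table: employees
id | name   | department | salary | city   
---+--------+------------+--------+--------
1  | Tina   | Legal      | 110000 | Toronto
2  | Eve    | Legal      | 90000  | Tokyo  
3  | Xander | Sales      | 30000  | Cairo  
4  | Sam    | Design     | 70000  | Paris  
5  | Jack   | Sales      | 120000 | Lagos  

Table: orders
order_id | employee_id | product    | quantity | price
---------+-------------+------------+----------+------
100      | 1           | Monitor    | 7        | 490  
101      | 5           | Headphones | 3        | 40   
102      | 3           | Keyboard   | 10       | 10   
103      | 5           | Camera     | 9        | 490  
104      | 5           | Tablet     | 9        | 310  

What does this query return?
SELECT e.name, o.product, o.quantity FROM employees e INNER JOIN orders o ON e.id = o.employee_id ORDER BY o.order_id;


Joining employees.id = orders.employee_id:
  employee Tina (id=1) -> order Monitor
  employee Jack (id=5) -> order Headphones
  employee Xander (id=3) -> order Keyboard
  employee Jack (id=5) -> order Camera
  employee Jack (id=5) -> order Tablet


5 rows:
Tina, Monitor, 7
Jack, Headphones, 3
Xander, Keyboard, 10
Jack, Camera, 9
Jack, Tablet, 9


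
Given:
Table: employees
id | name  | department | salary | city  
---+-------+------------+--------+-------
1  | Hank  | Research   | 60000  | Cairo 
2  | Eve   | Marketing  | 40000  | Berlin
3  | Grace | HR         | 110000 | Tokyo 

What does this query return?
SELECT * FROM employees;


SELECT * returns all 3 rows with all columns

3 rows:
1, Hank, Research, 60000, Cairo
2, Eve, Marketing, 40000, Berlin
3, Grace, HR, 110000, Tokyo


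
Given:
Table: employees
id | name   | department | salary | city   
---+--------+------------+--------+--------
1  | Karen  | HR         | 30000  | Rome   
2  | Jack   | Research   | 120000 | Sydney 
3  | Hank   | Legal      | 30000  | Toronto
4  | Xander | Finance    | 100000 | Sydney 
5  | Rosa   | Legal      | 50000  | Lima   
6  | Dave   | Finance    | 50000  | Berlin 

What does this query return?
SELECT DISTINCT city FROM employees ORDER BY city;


All 'city' values (row order): Rome, Sydney, Toronto, Sydney, Lima, Berlin
Removing duplicates leaves 5 unique value(s).

5 values:
Berlin
Lima
Rome
Sydney
Toronto


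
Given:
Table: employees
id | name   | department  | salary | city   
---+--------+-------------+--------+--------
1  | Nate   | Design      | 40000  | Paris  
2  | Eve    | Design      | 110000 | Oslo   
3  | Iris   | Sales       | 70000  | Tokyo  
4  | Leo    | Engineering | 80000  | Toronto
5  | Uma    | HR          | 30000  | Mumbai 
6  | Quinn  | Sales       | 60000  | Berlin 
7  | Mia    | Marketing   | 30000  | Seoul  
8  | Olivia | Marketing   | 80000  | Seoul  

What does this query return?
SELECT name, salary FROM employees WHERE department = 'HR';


Filtering: department = 'HR'
Matching rows: 1

1 rows:
Uma, 30000


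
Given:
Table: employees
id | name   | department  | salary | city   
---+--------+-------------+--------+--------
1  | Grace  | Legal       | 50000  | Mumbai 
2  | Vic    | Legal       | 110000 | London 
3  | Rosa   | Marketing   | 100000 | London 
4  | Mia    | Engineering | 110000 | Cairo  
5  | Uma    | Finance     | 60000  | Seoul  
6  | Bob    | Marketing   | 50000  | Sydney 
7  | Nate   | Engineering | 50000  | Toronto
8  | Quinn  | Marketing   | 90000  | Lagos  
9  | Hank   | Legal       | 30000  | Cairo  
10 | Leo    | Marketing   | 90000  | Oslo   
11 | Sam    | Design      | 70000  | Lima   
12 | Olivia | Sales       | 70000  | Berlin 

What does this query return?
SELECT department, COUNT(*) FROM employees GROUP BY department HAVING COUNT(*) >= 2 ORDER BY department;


Groups with count >= 2:
  Engineering: 2 -> PASS
  Legal: 3 -> PASS
  Marketing: 4 -> PASS
  Design: 1 -> filtered out
  Finance: 1 -> filtered out
  Sales: 1 -> filtered out


3 groups:
Engineering, 2
Legal, 3
Marketing, 4


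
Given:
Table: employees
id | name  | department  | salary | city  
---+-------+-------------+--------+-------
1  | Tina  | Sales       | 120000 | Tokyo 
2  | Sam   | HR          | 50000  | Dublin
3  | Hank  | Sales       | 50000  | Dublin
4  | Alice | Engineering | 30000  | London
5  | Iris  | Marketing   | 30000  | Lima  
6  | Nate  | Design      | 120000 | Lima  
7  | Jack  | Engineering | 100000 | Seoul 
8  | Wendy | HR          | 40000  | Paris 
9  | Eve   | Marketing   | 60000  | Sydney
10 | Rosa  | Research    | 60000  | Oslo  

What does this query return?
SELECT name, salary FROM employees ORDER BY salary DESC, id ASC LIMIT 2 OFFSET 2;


Sort by salary DESC (id ASC tiebreak), then skip 2 and take 2
Rows 3 through 4

2 rows:
Jack, 100000
Eve, 60000


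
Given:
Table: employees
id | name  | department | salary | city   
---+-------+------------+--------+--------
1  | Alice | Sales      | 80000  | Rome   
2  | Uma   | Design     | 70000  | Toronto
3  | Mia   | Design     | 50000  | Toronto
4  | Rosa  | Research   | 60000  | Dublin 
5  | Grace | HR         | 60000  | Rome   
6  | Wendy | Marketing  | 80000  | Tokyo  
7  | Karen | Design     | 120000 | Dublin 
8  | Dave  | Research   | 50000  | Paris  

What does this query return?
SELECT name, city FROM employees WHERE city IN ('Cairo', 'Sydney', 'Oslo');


Filtering: city IN ('Cairo', 'Sydney', 'Oslo')
Matching: 0 rows

Empty result set (0 rows)


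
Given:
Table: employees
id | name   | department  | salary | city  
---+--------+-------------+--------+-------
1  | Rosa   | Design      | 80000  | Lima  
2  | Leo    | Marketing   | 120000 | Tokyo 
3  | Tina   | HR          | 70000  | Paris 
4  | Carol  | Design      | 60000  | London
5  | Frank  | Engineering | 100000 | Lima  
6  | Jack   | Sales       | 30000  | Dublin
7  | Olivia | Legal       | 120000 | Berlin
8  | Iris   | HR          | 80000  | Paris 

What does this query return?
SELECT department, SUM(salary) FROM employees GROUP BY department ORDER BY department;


Summing salary within each department:
  Design: 80000 + 60000 = 140000
  Engineering: 100000 = 100000
  HR: 70000 + 80000 = 150000
  Legal: 120000 = 120000
  Marketing: 120000 = 120000
  Sales: 30000 = 30000


6 groups:
Design, 140000
Engineering, 100000
HR, 150000
Legal, 120000
Marketing, 120000
Sales, 30000


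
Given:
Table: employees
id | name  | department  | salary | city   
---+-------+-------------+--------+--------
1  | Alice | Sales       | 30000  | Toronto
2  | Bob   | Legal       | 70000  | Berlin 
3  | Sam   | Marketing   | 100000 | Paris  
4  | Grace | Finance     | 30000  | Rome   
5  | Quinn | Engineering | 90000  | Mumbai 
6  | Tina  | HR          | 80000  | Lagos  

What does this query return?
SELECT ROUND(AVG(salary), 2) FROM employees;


SUM(salary) = 400000
COUNT = 6
ROUND(AVG, 2) = ROUND(400000 / 6, 2) = 66666.67

66666.67


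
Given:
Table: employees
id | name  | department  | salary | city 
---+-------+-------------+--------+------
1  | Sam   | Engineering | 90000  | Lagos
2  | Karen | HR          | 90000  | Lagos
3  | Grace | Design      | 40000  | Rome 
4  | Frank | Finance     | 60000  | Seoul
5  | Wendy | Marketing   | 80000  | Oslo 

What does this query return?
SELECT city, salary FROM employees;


Projecting columns: city, salary

5 rows:
Lagos, 90000
Lagos, 90000
Rome, 40000
Seoul, 60000
Oslo, 80000


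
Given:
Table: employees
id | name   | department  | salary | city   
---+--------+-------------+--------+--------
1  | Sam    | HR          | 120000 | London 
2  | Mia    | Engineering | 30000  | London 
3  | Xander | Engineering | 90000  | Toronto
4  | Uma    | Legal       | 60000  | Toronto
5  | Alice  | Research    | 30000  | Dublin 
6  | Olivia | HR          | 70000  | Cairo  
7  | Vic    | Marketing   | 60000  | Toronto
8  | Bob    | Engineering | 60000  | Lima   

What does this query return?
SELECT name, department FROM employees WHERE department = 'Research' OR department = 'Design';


Filtering: department = 'Research' OR 'Design'
Matching: 1 rows

1 rows:
Alice, Research


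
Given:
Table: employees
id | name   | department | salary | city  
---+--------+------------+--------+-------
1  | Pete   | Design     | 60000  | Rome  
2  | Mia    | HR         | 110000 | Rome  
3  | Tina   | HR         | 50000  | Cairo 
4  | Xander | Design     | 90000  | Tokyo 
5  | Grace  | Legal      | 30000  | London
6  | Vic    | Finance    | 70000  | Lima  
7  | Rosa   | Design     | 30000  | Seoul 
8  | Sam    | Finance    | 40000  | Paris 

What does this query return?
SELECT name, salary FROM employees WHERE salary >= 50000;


Filtering: salary >= 50000
Matching: 5 rows

5 rows:
Pete, 60000
Mia, 110000
Tina, 50000
Xander, 90000
Vic, 70000
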